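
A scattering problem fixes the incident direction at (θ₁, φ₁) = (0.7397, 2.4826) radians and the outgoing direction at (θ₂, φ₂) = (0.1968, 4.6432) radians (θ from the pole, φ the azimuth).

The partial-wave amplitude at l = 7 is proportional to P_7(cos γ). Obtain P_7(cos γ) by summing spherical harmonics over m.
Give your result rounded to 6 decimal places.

Addition theorem: P_7(cos γ) = (4π/15) Σ_m Y*_{lm}(Ω₁) Y_{lm}(Ω₂), m = −7…7:
  m=-7: Y*=0.00314 - 0.03146j  Y=0.00000 - 0.00000j  product -0.00000 - 0.00000j
  m=-6: Y*=-0.08916 + 0.09411j  Y=-0.00009 - 0.00004j  product 0.00001 - 0.00001j
  m=-5: Y*=0.30748 - 0.04753j  Y=-0.00041 + 0.00113j  product -0.00007 + 0.00037j
  m=-4: Y*=-0.40076 - 0.22187j  Y=0.00962 + 0.00273j  product -0.00325 - 0.00323j
  m=-3: Y*=0.12801 + 0.29763j  Y=0.01224 - 0.05811j  product 0.01886 - 0.00380j
  m=-2: Y*=-0.03213 + 0.12437j  Y=-0.24101 - 0.03357j  product 0.01192 - 0.02890j
  m=-1: Y*=0.30706 - 0.23781j  Y=-0.04198 + 0.60575j  product 0.13117 + 0.19598j
  m=+0: Y*=0.01240 + 0.00000j  Y=0.57497 + 0.00000j  product 0.00713 + 0.00000j
  m=+1: Y*=-0.30706 - 0.23781j  Y=0.04198 + 0.60575j  product 0.13117 - 0.19598j
  m=+2: Y*=-0.03213 - 0.12437j  Y=-0.24101 + 0.03357j  product 0.01192 + 0.02890j
  m=+3: Y*=-0.12801 + 0.29763j  Y=-0.01224 - 0.05811j  product 0.01886 + 0.00380j
  m=+4: Y*=-0.40076 + 0.22187j  Y=0.00962 - 0.00273j  product -0.00325 + 0.00323j
  m=+5: Y*=-0.30748 - 0.04753j  Y=0.00041 + 0.00113j  product -0.00007 - 0.00037j
  m=+6: Y*=-0.08916 - 0.09411j  Y=-0.00009 + 0.00004j  product 0.00001 + 0.00001j
  m=+7: Y*=-0.00314 - 0.03146j  Y=-0.00000 - 0.00000j  product -0.00000 + 0.00000j
Accumulated sum 0.32440 - 0.00000j; after 4π/(2l+1) scaling, 0.27177 - 0.00000j ⇒ P_7 = 0.271769

0.271769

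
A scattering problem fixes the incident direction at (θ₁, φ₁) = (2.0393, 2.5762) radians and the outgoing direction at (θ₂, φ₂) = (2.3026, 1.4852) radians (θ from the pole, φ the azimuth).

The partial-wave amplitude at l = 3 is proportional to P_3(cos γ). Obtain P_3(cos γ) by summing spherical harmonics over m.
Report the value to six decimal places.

-0.349928

Addition theorem: P_3(cos γ) = (4π/7) Σ_m Y*_{lm}(Ω₁) Y_{lm}(Ω₂), m = −3…3:
  m=-3: +0.037061+0.294035i × -0.043634+0.166172i = -0.050477-0.006672i  (running Σ = -0.050477-0.006672i)
  m=-2: -0.156487+0.332390i × +0.372456+0.064392i = -0.079688+0.113724i  (running Σ = -0.130165+0.107053i)
  m=-1: -0.004747+0.003012i × +0.025335-0.295263i = +0.000769+0.001478i  (running Σ = -0.129396+0.108530i)
  m=0: +0.333732-0.000000i × +0.191375+0.000000i = +0.063868+0.000000i  (running Σ = -0.065529+0.108530i)
  m=1: +0.004747+0.003012i × -0.025335-0.295263i = +0.000769-0.001478i  (running Σ = -0.064760+0.107053i)
  m=2: -0.156487-0.332390i × +0.372456-0.064392i = -0.079688-0.113724i  (running Σ = -0.144447-0.006672i)
  m=3: -0.037061+0.294035i × +0.043634+0.166172i = -0.050477+0.006672i  (running Σ = -0.194925-0.000000i)
Accumulated sum -0.194925-0.000000i; after 4π/(2l+1) scaling, -0.349928-0.000000i ⇒ P_3 = -0.349928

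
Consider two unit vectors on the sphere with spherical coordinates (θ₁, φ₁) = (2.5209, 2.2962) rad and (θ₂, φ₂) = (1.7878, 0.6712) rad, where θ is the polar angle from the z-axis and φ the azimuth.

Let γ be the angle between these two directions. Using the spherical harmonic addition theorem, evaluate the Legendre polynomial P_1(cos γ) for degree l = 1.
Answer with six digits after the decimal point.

Summing Y*_{l m}(θ₁,φ₁)·Y_{l m}(θ₂,φ₂) over m ∈ [−1, 1]; prefactor 4π/(2·1+1) = 4.188790:
  m=-1: Y*=(-0.133310, 0.150349)  Y=(0.264203, -0.209832)  product (-0.003673, 0.067695)
  m=+0: Y*=(-0.397466, -0.000000)  Y=(-0.105198, 0.000000)  product (0.041813, 0.000000)
  m=+1: Y*=(0.133310, 0.150349)  Y=(-0.264203, -0.209832)  product (-0.003673, -0.067695)
Total Σ_m = (0.034467, 0.000000). Multiply by 4.188790: (0.144375, 0.000000). P_1(cos γ) = 0.144375

0.144375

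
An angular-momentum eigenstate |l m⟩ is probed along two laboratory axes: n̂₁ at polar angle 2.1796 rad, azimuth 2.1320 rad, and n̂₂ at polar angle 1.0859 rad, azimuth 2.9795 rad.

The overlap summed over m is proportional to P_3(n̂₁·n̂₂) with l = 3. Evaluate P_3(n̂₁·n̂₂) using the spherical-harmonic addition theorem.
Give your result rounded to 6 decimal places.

-0.296256

Summing Y*_{l m}(θ₁,φ₁)·Y_{l m}(θ₂,φ₂) over m ∈ [−3, 3]; prefactor 4π/(2·3+1) = 1.795196:
  [-3]  conj(Y_{3,-3})(Ω₁) = +0.228860+0.025929i ; Y_{3,-3}(Ω₂) = -0.255436-0.135028i ; Δ = -0.054958-0.037526i
  [-2]  conj(Y_{3,-2})(Ω₁) = +0.170505+0.354430i ; Y_{3,-2}(Ω₂) = +0.353445+0.118772i ; Δ = +0.018168+0.145523i
  [-1]  conj(Y_{3,-1})(Ω₁) = -0.089634+0.142587i ; Y_{3,-1}(Ω₂) = -0.024359-0.003983i ; Δ = +0.002751-0.003116i
  [+0]  conj(Y_{3,0})(Ω₁) = +0.291253-0.000000i ; Y_{3,0}(Ω₂) = -0.332872+0.000000i ; Δ = -0.096950+0.000000i
  [+1]  conj(Y_{3,1})(Ω₁) = +0.089634+0.142587i ; Y_{3,1}(Ω₂) = +0.024359-0.003983i ; Δ = +0.002751+0.003116i
  [+2]  conj(Y_{3,2})(Ω₁) = +0.170505-0.354430i ; Y_{3,2}(Ω₂) = +0.353445-0.118772i ; Δ = +0.018168-0.145523i
  [+3]  conj(Y_{3,3})(Ω₁) = -0.228860+0.025929i ; Y_{3,3}(Ω₂) = +0.255436-0.135028i ; Δ = -0.054958+0.037526i
Accumulated sum -0.165027+0.000000i; after 4π/(2l+1) scaling, -0.296256+0.000000i ⇒ P_3 = -0.296256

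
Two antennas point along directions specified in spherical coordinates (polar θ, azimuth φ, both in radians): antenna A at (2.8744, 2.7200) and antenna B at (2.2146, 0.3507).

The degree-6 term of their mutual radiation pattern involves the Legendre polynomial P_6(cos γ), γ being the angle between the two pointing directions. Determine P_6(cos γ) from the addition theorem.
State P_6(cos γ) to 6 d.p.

Summing Y*_{l m}(θ₁,φ₁)·Y_{l m}(θ₂,φ₂) over m ∈ [−6, 6]; prefactor 4π/(2·6+1) = 0.966644:
  term(m=-6) = -0.000002+0.000021i   from Y*(Ω₁)=-0.000134-0.000094i, Y(Ω₂)=-0.064303-0.108897i
  term(m=-5) = +0.000512-0.000449i   from Y*(Ω₁)=-0.001060-0.001779i, Y(Ω₂)=+0.059734+0.323301i
  term(m=-4) = -0.006916-0.000363i   from Y*(Ω₁)=-0.001846-0.015901i, Y(Ω₂)=+0.072341-0.426550i
  term(m=-3) = +0.010939+0.011835i   from Y*(Ω₁)=+0.025198-0.079754i, Y(Ω₂)=-0.095525+0.167344i
  term(m=-2) = -0.001909+0.072807i   from Y*(Ω₁)=+0.193497-0.217260i, Y(Ω₂)=-0.191243+0.161540i
  term(m=-1) = +0.128086-0.124772i   from Y*(Ω₁)=+0.540930-0.242599i, Y(Ω₂)=+0.283262-0.103624i
  term(m=+0) = +0.067064+0.000000i   from Y*(Ω₁)=+0.384432-0.000000i, Y(Ω₂)=+0.174449+0.000000i
  term(m=+1) = +0.128086+0.124772i   from Y*(Ω₁)=-0.540930-0.242599i, Y(Ω₂)=-0.283262-0.103624i
  term(m=+2) = -0.001909-0.072807i   from Y*(Ω₁)=+0.193497+0.217260i, Y(Ω₂)=-0.191243-0.161540i
  term(m=+3) = +0.010939-0.011835i   from Y*(Ω₁)=-0.025198-0.079754i, Y(Ω₂)=+0.095525+0.167344i
  term(m=+4) = -0.006916+0.000363i   from Y*(Ω₁)=-0.001846+0.015901i, Y(Ω₂)=+0.072341+0.426550i
  term(m=+5) = +0.000512+0.000449i   from Y*(Ω₁)=+0.001060-0.001779i, Y(Ω₂)=-0.059734+0.323301i
  term(m=+6) = -0.000002-0.000021i   from Y*(Ω₁)=-0.000134+0.000094i, Y(Ω₂)=-0.064303+0.108897i
Total Σ_m = +0.328486+0.000000i. Multiply by 0.966644: +0.317529+0.000000i. P_6(cos γ) = 0.317529

0.317529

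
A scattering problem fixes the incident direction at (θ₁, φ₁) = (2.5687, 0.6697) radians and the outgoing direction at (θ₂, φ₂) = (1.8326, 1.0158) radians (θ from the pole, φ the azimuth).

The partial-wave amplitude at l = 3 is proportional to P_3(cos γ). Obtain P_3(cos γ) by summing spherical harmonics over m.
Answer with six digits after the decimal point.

-0.170120

Expand P_3 via completeness: Σ_{m} conj(Y_{3,m}) at Ω₁ times Y_{3,m} at Ω₂ —
  m=-3: (-0.028204, 0.060173) × (-0.374343, -0.035365) = (0.012686, -0.021528)  (running Σ = (0.012686, -0.021528))
  m=-2: (-0.057873, -0.245623) × (0.109741, 0.221052) = (0.047944, -0.039748)  (running Σ = (0.060630, -0.061276))
  m=-1: (0.347599, 0.275217) × (-0.109397, 0.176447) = (-0.086588, 0.031225)  (running Σ = (-0.025957, -0.030051))
  m=0: (-0.166464, -0.000000) × (0.257409, 0.000000) = (-0.042849, -0.000000)  (running Σ = (-0.068807, -0.030051))
  m=1: (-0.347599, 0.275217) × (0.109397, 0.176447) = (-0.086588, -0.031225)  (running Σ = (-0.155394, -0.061276))
  m=2: (-0.057873, 0.245623) × (0.109741, -0.221052) = (0.047944, 0.039748)  (running Σ = (-0.107450, -0.021528))
  m=3: (0.028204, 0.060173) × (0.374343, -0.035365) = (0.012686, 0.021528)  (running Σ = (-0.094764, 0.000000))
Σ over m = (-0.094764, 0.000000); ×(4π/7) → (-0.170120, 0.000000). Real part: -0.170120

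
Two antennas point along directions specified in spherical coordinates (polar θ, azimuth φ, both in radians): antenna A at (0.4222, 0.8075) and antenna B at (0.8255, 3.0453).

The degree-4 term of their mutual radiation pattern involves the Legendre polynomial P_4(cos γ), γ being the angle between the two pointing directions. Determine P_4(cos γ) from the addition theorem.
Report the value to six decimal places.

Addition theorem: P_4(cos γ) = (4π/9) Σ_m Y*_{lm}(Ω₁) Y_{lm}(Ω₂), m = −4…4:
  [-4]  conj(Y_{4,-4})(Ω₁) = (-0.012428, -0.001102) ; Y_{4,-4}(Ω₂) = (0.119614, 0.048494) ; Δ = (-0.001433, -0.000734)
  [-3]  conj(Y_{4,-3})(Ω₁) = (-0.059107, 0.051746) ; Y_{4,-3}(Ω₂) = (-0.322942, -0.095975) ; Δ = (0.024055, -0.011038)
  [-2]  conj(Y_{4,-2})(Ω₁) = (-0.011975, 0.270734) ; Y_{4,-2}(Ω₂) = (0.393582, 0.076749) ; Δ = (-0.025492, 0.105637)
  [-1]  conj(Y_{4,-1})(Ω₁) = (0.345301, 0.360912) ; Y_{4,-1}(Ω₂) = (-0.051535, -0.004978) ; Δ = (-0.015999, -0.020319)
  [+0]  conj(Y_{4,0})(Ω₁) = (0.240174, -0.000000) ; Y_{4,0}(Ω₂) = (-0.359050, 0.000000) ; Δ = (-0.086234, 0.000000)
  [+1]  conj(Y_{4,1})(Ω₁) = (-0.345301, 0.360912) ; Y_{4,1}(Ω₂) = (0.051535, -0.004978) ; Δ = (-0.015999, 0.020319)
  [+2]  conj(Y_{4,2})(Ω₁) = (-0.011975, -0.270734) ; Y_{4,2}(Ω₂) = (0.393582, -0.076749) ; Δ = (-0.025492, -0.105637)
  [+3]  conj(Y_{4,3})(Ω₁) = (0.059107, 0.051746) ; Y_{4,3}(Ω₂) = (0.322942, -0.095975) ; Δ = (0.024055, 0.011038)
  [+4]  conj(Y_{4,4})(Ω₁) = (-0.012428, 0.001102) ; Y_{4,4}(Ω₂) = (0.119614, -0.048494) ; Δ = (-0.001433, 0.000734)
Accumulated sum (-0.123972, -0.000000); after 4π/(2l+1) scaling, (-0.173098, -0.000000) ⇒ P_4 = -0.173098

-0.173098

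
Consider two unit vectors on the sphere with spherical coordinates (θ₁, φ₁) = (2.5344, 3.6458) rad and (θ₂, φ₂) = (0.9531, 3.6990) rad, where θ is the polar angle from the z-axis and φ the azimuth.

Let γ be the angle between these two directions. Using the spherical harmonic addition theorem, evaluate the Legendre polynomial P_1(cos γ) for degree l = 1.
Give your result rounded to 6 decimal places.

Term-by-term m-sum for l=1 (normalisation 4π/3 = 4.188790):
  term(m=-1) = (0.055443, -0.002952)   from Y*(Ω₁)=(-0.172596, -0.095235), Y(Ω₂)=(-0.239018, 0.148990)
  term(m=+0) = (-0.113550, -0.000000)   from Y*(Ω₁)=(-0.401266, -0.000000), Y(Ω₂)=(0.282978, 0.000000)
  term(m=+1) = (0.055443, 0.002952)   from Y*(Ω₁)=(0.172596, -0.095235), Y(Ω₂)=(0.239018, 0.148990)
Total Σ_m = (-0.002665, 0.000000). Multiply by 4.188790: (-0.011162, 0.000000). P_1(cos γ) = -0.011162

-0.011162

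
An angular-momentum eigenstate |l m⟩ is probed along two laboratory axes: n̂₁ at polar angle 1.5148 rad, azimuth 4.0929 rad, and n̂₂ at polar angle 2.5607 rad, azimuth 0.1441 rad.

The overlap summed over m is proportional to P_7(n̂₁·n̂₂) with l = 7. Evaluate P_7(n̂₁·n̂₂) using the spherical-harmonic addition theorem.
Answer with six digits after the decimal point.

-0.049933

Expand P_7 via completeness: Σ_{m} conj(Y_{7,m}) at Ω₁ times Y_{7,m} at Ω₂ —
  m=-7: Y*=-0.460034-0.181595i  Y=+0.003994-0.006341i  product -0.002989+0.002192i
  m=-6: Y*=+0.087032-0.056443i  Y=-0.027721+0.032501i  product -0.000578+0.004393i
  m=-5: Y*=+0.015413-0.348897i  Y=+0.110952-0.097410i  product -0.032276-0.040212i
  m=-4: Y*=+0.095148+0.074401i  Y=-0.283856+0.184517i  product -0.040736-0.003563i
  m=-3: Y*=+0.295086-0.087309i  Y=+0.443524-0.204645i  product +0.113010-0.099112i
  m=-2: Y*=-0.041679+0.120962i  Y=-0.300852+0.089189i  product +0.001751-0.040109i
  m=-1: Y*=+0.169663+0.237911i  Y=-0.207645+0.030130i  product -0.042398-0.044289i
  m=+0: Y*=-0.130014-0.000000i  Y=+0.393564+0.000000i  product -0.051169-0.000000i
  m=+1: Y*=-0.169663+0.237911i  Y=+0.207645+0.030130i  product -0.042398+0.044289i
  m=+2: Y*=-0.041679-0.120962i  Y=-0.300852-0.089189i  product +0.001751+0.040109i
  m=+3: Y*=-0.295086-0.087309i  Y=-0.443524-0.204645i  product +0.113010+0.099112i
  m=+4: Y*=+0.095148-0.074401i  Y=-0.283856-0.184517i  product -0.040736+0.003563i
  m=+5: Y*=-0.015413-0.348897i  Y=-0.110952-0.097410i  product -0.032276+0.040212i
  m=+6: Y*=+0.087032+0.056443i  Y=-0.027721-0.032501i  product -0.000578-0.004393i
  m=+7: Y*=+0.460034-0.181595i  Y=-0.003994-0.006341i  product -0.002989-0.002192i
Total Σ_m = -0.059603+0.000000i. Multiply by 0.837758: -0.049933+0.000000i. P_7(cos γ) = -0.049933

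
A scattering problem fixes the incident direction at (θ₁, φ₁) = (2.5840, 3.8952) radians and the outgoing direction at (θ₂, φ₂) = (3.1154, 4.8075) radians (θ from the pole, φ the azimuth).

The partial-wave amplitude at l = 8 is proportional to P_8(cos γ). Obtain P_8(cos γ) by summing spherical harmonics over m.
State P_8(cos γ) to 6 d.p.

-0.301165

Summing Y*_{l m}(θ₁,φ₁)·Y_{l m}(θ₂,φ₂) over m ∈ [−8, 8]; prefactor 4π/(2·8+1) = 0.739198:
  [-8]  conj(Y_{8,-8})(Ω₁) = +0.003066-0.000797i ; Y_{8,-8}(Ω₂) = +0.000000-0.000000i ; Δ = +0.000000-0.000000i
  [-7]  conj(Y_{8,-7})(Ω₁) = +0.010843-0.017185i ; Y_{8,-7}(Ω₂) = +0.000000+0.000000i ; Δ = +0.000000-0.000000i
  [-6]  conj(Y_{8,-6})(Ω₁) = -0.015352-0.079506i ; Y_{8,-6}(Ω₂) = -0.000000+0.000000i ; Δ = +0.000000+0.000000i
  [-5]  conj(Y_{8,-5})(Ω₁) = -0.180867-0.130891i ; Y_{8,-5}(Ω₂) = -0.000000-0.000000i ; Δ = -0.000000+0.000000i
  [-4]  conj(Y_{8,-4})(Ω₁) = -0.420288+0.053735i ; Y_{8,-4}(Ω₂) = +0.000006-0.000002i ; Δ = -0.000002+0.000001i
  [-3]  conj(Y_{8,-3})(Ω₁) = -0.314392+0.380906i ; Y_{8,-3}(Ω₂) = +0.000070+0.000240i ; Δ = -0.000114-0.000049i
  [-2]  conj(Y_{8,-2})(Ω₁) = +0.011497+0.180577i ; Y_{8,-2}(Ω₂) = -0.006926+0.001334i ; Δ = -0.000320-0.001235i
  [-1]  conj(Y_{8,-1})(Ω₁) = -0.248559-0.233237i ; Y_{8,-1}(Ω₂) = -0.012200-0.127882i ; Δ = -0.026794+0.034632i
  [+0]  conj(Y_{8,0})(Ω₁) = -0.307245-0.000000i ; Y_{8,0}(Ω₂) = +1.148787+0.000000i ; Δ = -0.352959-0.000000i
  [+1]  conj(Y_{8,1})(Ω₁) = +0.248559-0.233237i ; Y_{8,1}(Ω₂) = +0.012200-0.127882i ; Δ = -0.026794-0.034632i
  [+2]  conj(Y_{8,2})(Ω₁) = +0.011497-0.180577i ; Y_{8,2}(Ω₂) = -0.006926-0.001334i ; Δ = -0.000320+0.001235i
  [+3]  conj(Y_{8,3})(Ω₁) = +0.314392+0.380906i ; Y_{8,3}(Ω₂) = -0.000070+0.000240i ; Δ = -0.000114+0.000049i
  [+4]  conj(Y_{8,4})(Ω₁) = -0.420288-0.053735i ; Y_{8,4}(Ω₂) = +0.000006+0.000002i ; Δ = -0.000002-0.000001i
  [+5]  conj(Y_{8,5})(Ω₁) = +0.180867-0.130891i ; Y_{8,5}(Ω₂) = +0.000000-0.000000i ; Δ = -0.000000-0.000000i
  [+6]  conj(Y_{8,6})(Ω₁) = -0.015352+0.079506i ; Y_{8,6}(Ω₂) = -0.000000-0.000000i ; Δ = +0.000000-0.000000i
  [+7]  conj(Y_{8,7})(Ω₁) = -0.010843-0.017185i ; Y_{8,7}(Ω₂) = -0.000000+0.000000i ; Δ = +0.000000+0.000000i
  [+8]  conj(Y_{8,8})(Ω₁) = +0.003066+0.000797i ; Y_{8,8}(Ω₂) = +0.000000+0.000000i ; Δ = +0.000000+0.000000i
Total Σ_m = -0.407421+0.000000i. Multiply by 0.739198: -0.301165+0.000000i. P_8(cos γ) = -0.301165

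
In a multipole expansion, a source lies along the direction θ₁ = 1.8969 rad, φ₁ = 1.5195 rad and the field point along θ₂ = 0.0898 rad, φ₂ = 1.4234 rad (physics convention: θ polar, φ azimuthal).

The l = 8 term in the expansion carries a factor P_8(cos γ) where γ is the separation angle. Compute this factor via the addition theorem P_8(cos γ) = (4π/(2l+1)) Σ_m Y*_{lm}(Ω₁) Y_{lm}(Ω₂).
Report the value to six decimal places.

Expand P_8 via completeness: Σ_{m} conj(Y_{8,m}) at Ω₁ times Y_{8,m} at Ω₂ —
  m=-8: +0.306491-0.133346i × +0.000000+0.000000i = +0.000000+0.000000i  (running Σ = +0.000000+0.000000i)
  m=-7: +0.158883+0.423296i × -0.000000+0.000000i = -0.000000-0.000000i  (running Σ = -0.000000-0.000000i)
  m=-6: -0.139830+0.044449i × -0.000002-0.000002i = +0.000000+0.000000i  (running Σ = +0.000000+0.000000i)
  m=-5: +0.073629+0.280751i × +0.000038-0.000041i = +0.000014+0.000007i  (running Σ = +0.000015+0.000008i)
  m=-4: -0.262358+0.054600i × +0.000712+0.000477i = -0.000213-0.000086i  (running Σ = -0.000198-0.000078i)
  m=-3: +0.027071+0.174520i × -0.004184+0.008838i = -0.001656-0.000491i  (running Σ = -0.001854-0.000569i)
  m=-2: -0.298042+0.030685i × -0.075961-0.023065i = +0.023347+0.004543i  (running Σ = +0.021494+0.003974i)
  m=-1: +0.006309+0.122883i × +0.060510-0.407548i = +0.050462+0.004864i  (running Σ = +0.071956+0.008838i)
  m=0: -0.305235-0.000000i × +1.000253+0.000000i = -0.305312-0.000000i  (running Σ = -0.233356+0.008838i)
  m=1: -0.006309+0.122883i × -0.060510-0.407548i = +0.050462-0.004864i  (running Σ = -0.182893+0.003974i)
  m=2: -0.298042-0.030685i × -0.075961+0.023065i = +0.023347-0.004543i  (running Σ = -0.159546-0.000569i)
  m=3: -0.027071+0.174520i × +0.004184+0.008838i = -0.001656+0.000491i  (running Σ = -0.161202-0.000078i)
  m=4: -0.262358-0.054600i × +0.000712-0.000477i = -0.000213+0.000086i  (running Σ = -0.161414+0.000008i)
  m=5: -0.073629+0.280751i × -0.000038-0.000041i = +0.000014-0.000007i  (running Σ = -0.161400+0.000000i)
  m=6: -0.139830-0.044449i × -0.000002+0.000002i = +0.000000-0.000000i  (running Σ = -0.161400-0.000000i)
  m=7: -0.158883+0.423296i × +0.000000+0.000000i = -0.000000+0.000000i  (running Σ = -0.161400+0.000000i)
  m=8: +0.306491+0.133346i × +0.000000-0.000000i = +0.000000-0.000000i  (running Σ = -0.161400+0.000000i)
Total Σ_m = -0.161400+0.000000i. Multiply by 0.739198: -0.119306+0.000000i. P_8(cos γ) = -0.119306

-0.119306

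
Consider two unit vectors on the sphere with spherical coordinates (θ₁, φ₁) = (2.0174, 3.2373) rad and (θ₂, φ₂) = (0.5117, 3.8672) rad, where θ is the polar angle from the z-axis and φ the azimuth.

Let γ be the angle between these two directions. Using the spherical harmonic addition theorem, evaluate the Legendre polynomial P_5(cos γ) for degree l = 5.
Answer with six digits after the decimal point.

-0.036880

Expand P_5 via completeness: Σ_{m} conj(Y_{5,m}) at Ω₁ times Y_{5,m} at Ω₂ —
  m=-5: -0.24588 - 0.12755j × 0.01155 - 0.00611j = -0.00362 + 0.00003j  (running Σ = -0.00362 + 0.00003j)
  m=-4: -0.38910 - 0.15669j × -0.07147 - 0.01743j = 0.02508 + 0.01798j  (running Σ = 0.02146 + 0.01801j)
  m=-3: -0.16525 - 0.04880j × 0.13516 + 0.19502j = -0.01282 - 0.03882j  (running Σ = 0.00864 - 0.02081j)
  m=-2: 0.25743 + 0.04989j × 0.05413 - 0.45051j = 0.03641 - 0.11327j  (running Σ = 0.04505 - 0.13409j)
  m=-1: 0.25328 + 0.02431j × -0.29258 + 0.25953j = -0.08041 + 0.05862j  (running Σ = -0.03536 - 0.07547j)
  m=0: -0.20883 + 0.00000j × -0.18408 + 0.00000j = 0.03844 + 0.00000j  (running Σ = 0.00308 - 0.07547j)
  m=1: -0.25328 + 0.02431j × 0.29258 + 0.25953j = -0.08041 - 0.05862j  (running Σ = -0.07734 - 0.13409j)
  m=2: 0.25743 - 0.04989j × 0.05413 + 0.45051j = 0.03641 + 0.11327j  (running Σ = -0.04093 - 0.02081j)
  m=3: 0.16525 - 0.04880j × -0.13516 + 0.19502j = -0.01282 + 0.03882j  (running Σ = -0.05374 + 0.01801j)
  m=4: -0.38910 + 0.15669j × -0.07147 + 0.01743j = 0.02508 - 0.01798j  (running Σ = -0.02866 + 0.00003j)
  m=5: 0.24588 - 0.12755j × -0.01155 - 0.00611j = -0.00362 - 0.00003j  (running Σ = -0.03228 + 0.00000j)
Σ over m = -0.03228 + 0.00000j; ×(4π/11) → -0.03688 + 0.00000j. Real part: -0.036880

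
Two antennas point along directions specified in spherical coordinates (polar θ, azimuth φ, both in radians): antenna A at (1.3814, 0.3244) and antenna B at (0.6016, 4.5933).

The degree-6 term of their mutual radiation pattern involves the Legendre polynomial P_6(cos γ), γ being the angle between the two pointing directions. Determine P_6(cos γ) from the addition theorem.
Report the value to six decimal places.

-0.267911

Term-by-term m-sum for l=6 (normalisation 4π/13 = 0.966644):
  m=-6: Y*=-0.159028+0.403294i  Y=-0.011993-0.010403i  product +0.006103-0.003182i
  m=-5: Y*=-0.014734+0.287498i  Y=-0.044934+0.066326i  product -0.018406-0.013896i
  m=-4: Y*=-0.054642-0.195009i  Y=+0.210687+0.108712i  product +0.009687-0.047026i
  m=-3: Y*=-0.170611-0.250673i  Y=+0.152411-0.408296i  product -0.128352+0.031455i
  m=-2: Y*=+0.100994+0.076585i  Y=-0.406611-0.098720i  product -0.033505-0.041111i
  m=-1: Y*=+0.287225+0.096588i  Y=+0.003322-0.027763i  product +0.003636-0.007653i
  m=+0: Y*=-0.105767-0.000000i  Y=-0.420909+0.000000i  product +0.044518+0.000000i
  m=+1: Y*=-0.287225+0.096588i  Y=-0.003322-0.027763i  product +0.003636+0.007653i
  m=+2: Y*=+0.100994-0.076585i  Y=-0.406611+0.098720i  product -0.033505+0.041111i
  m=+3: Y*=+0.170611-0.250673i  Y=-0.152411-0.408296i  product -0.128352-0.031455i
  m=+4: Y*=-0.054642+0.195009i  Y=+0.210687-0.108712i  product +0.009687+0.047026i
  m=+5: Y*=+0.014734+0.287498i  Y=+0.044934+0.066326i  product -0.018406+0.013896i
  m=+6: Y*=-0.159028-0.403294i  Y=-0.011993+0.010403i  product +0.006103+0.003182i
Accumulated sum -0.277156+0.000000i; after 4π/(2l+1) scaling, -0.267911+0.000000i ⇒ P_6 = -0.267911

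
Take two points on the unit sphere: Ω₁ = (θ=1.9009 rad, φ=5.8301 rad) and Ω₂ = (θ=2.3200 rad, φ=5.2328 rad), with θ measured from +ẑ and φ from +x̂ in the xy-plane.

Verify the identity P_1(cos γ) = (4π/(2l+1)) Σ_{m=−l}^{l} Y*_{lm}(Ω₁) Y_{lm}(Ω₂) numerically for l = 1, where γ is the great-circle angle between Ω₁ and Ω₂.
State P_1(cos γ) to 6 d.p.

Term-by-term m-sum for l=1 (normalisation 4π/3 = 4.188790):
  term(m=-1) = (0.068368, 0.046503)   from Y*(Ω₁)=(0.293863, -0.143072), Y(Ω₂)=(0.125792, 0.219491)
  term(m=+0) = (0.052702, 0.000000)   from Y*(Ω₁)=(-0.158376, -0.000000), Y(Ω₂)=(-0.332766, 0.000000)
  term(m=+1) = (0.068368, -0.046503)   from Y*(Ω₁)=(-0.293863, -0.143072), Y(Ω₂)=(-0.125792, 0.219491)
Σ over m = (0.189439, 0.000000); ×(4π/3) → (0.793520, 0.000000). Real part: 0.793520

0.793520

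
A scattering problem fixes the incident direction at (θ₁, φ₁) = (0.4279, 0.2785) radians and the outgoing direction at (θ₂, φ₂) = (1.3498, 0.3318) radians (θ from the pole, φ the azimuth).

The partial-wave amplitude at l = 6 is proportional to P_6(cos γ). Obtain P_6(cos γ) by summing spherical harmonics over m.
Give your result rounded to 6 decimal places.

0.163032

Summing Y*_{l m}(θ₁,φ₁)·Y_{l m}(θ₂,φ₂) over m ∈ [−6, 6]; prefactor 4π/(2·6+1) = 0.966644:
  m=-6: -0.000247+0.002454i × -0.169932-0.380521i = +0.000976-0.000323i  (running Σ = +0.000976-0.000323i)
  m=-5: +0.003322+0.018436i × -0.028570-0.323074i = +0.005861-0.001600i  (running Σ = +0.006837-0.001923i)
  m=-4: +0.037822+0.076958i × -0.036765+0.147930i = -0.012775+0.002766i  (running Σ = -0.005938+0.000842i)
  m=-3: +0.173450+0.191763i × -0.178358+0.274986i = -0.083668+0.013494i  (running Σ = -0.089606+0.014336i)
  m=-2: +0.414794+0.258325i × +0.051609-0.040353i = +0.031831-0.003406i  (running Σ = -0.057775+0.010930i)
  m=-1: +0.415670+0.118853i × +0.302785-0.104321i = +0.138257-0.007376i  (running Σ = +0.080483+0.003554i)
  m=0: -0.184347-0.000000i × -0.041729+0.000000i = +0.007693+0.000000i  (running Σ = +0.088175+0.003554i)
  m=1: -0.415670+0.118853i × -0.302785-0.104321i = +0.138257+0.007376i  (running Σ = +0.226433+0.010930i)
  m=2: +0.414794-0.258325i × +0.051609+0.040353i = +0.031831+0.003406i  (running Σ = +0.258264+0.014336i)
  m=3: -0.173450+0.191763i × +0.178358+0.274986i = -0.083668-0.013494i  (running Σ = +0.174596+0.000842i)
  m=4: +0.037822-0.076958i × -0.036765-0.147930i = -0.012775-0.002766i  (running Σ = +0.161821-0.001923i)
  m=5: -0.003322+0.018436i × +0.028570-0.323074i = +0.005861+0.001600i  (running Σ = +0.167683-0.000323i)
  m=6: -0.000247-0.002454i × -0.169932+0.380521i = +0.000976+0.000323i  (running Σ = +0.168658+0.000000i)
Σ over m = +0.168658+0.000000i; ×(4π/13) → +0.163032+0.000000i. Real part: 0.163032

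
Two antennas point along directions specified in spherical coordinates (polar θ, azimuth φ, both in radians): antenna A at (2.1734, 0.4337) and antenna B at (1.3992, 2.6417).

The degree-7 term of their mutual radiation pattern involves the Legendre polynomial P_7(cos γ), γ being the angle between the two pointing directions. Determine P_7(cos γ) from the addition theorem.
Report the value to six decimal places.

Summing Y*_{l m}(θ₁,φ₁)·Y_{l m}(θ₂,φ₂) over m ∈ [−7, 7]; prefactor 4π/(2·7+1) = 0.837758:
  m=-7: -0.128103+0.013590i × +0.422314+0.157831i = -0.056244-0.014479i  (running Σ = -0.056244-0.014479i)
  m=-6: +0.284523-0.170317i × -0.289389+0.041442i = -0.075279+0.061079i  (running Σ = -0.131524+0.046599i)
  m=-5: -0.248933+0.365664i × -0.169453+0.126727i = -0.004157-0.093509i  (running Σ = -0.135681-0.046910i)
  m=-4: +0.036801-0.222375i × +0.128701-0.281536i = -0.057870-0.038981i  (running Σ = -0.193551-0.085891i)
  m=-3: -0.056780-0.205403i × -0.009003-0.126377i = -0.025447+0.009025i  (running Σ = -0.218998-0.076866i)
  m=-2: +0.217230+0.256134i × +0.167022+0.259998i = -0.030312+0.099259i  (running Σ = -0.249311+0.022393i)
  m=-1: +0.071953+0.033322i × +0.081413+0.044465i = +0.004376+0.005912i  (running Σ = -0.244934+0.028306i)
  m=0: -0.344375-0.000000i × -0.307751+0.000000i = +0.105982+0.000000i  (running Σ = -0.138953+0.028306i)
  m=1: -0.071953+0.033322i × -0.081413+0.044465i = +0.004376-0.005912i  (running Σ = -0.134577+0.022393i)
  m=2: +0.217230-0.256134i × +0.167022-0.259998i = -0.030312-0.099259i  (running Σ = -0.164889-0.076866i)
  m=3: +0.056780-0.205403i × +0.009003-0.126377i = -0.025447-0.009025i  (running Σ = -0.190336-0.085891i)
  m=4: +0.036801+0.222375i × +0.128701+0.281536i = -0.057870+0.038981i  (running Σ = -0.248206-0.046910i)
  m=5: +0.248933+0.365664i × +0.169453+0.126727i = -0.004157+0.093509i  (running Σ = -0.252363+0.046599i)
  m=6: +0.284523+0.170317i × -0.289389-0.041442i = -0.075279-0.061079i  (running Σ = -0.327643-0.014479i)
  m=7: +0.128103+0.013590i × -0.422314+0.157831i = -0.056244+0.014479i  (running Σ = -0.383887+0.000000i)
Accumulated sum -0.383887+0.000000i; after 4π/(2l+1) scaling, -0.321605+0.000000i ⇒ P_7 = -0.321605

-0.321605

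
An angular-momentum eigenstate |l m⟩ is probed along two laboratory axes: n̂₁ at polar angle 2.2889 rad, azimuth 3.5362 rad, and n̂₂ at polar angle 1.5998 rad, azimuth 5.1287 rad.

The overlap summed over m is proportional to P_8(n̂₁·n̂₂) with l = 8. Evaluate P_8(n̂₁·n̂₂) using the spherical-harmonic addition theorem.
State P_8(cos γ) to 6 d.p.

0.273363

Term-by-term m-sum for l=8 (normalisation 4π/17 = 0.739198):
  m=-8: -0.05330 - 0.00081j × -0.50456 + 0.09646j = 0.02697 - 0.00473j  (running Σ = 0.02697 - 0.00473j)
  m=-7: -0.17306 + 0.06899j × 0.01344 - 0.05808j = 0.00168 + 0.01098j  (running Σ = 0.02865 + 0.00625j)
  m=-6: -0.26970 + 0.26360j × -0.29653 - 0.22251j = 0.13863 - 0.01816j  (running Σ = 0.16728 - 0.01191j)
  m=-5: -0.17721 + 0.41654j × 0.06133 - 0.03436j = 0.00345 + 0.03163j  (running Σ = 0.17073 + 0.01973j)
  m=-4: -0.00160 + 0.20953j × -0.03115 - 0.32888j = 0.06896 - 0.00600j  (running Σ = 0.23969 + 0.01372j)
  m=-3: -0.08768 - 0.21515j × 0.07147 + 0.02383j = -0.00114 - 0.01747j  (running Σ = 0.23855 - 0.00374j)
  m=-2: -0.24633 - 0.24822j × 0.21088 - 0.23180j = -0.10948 + 0.00476j  (running Σ = 0.12907 + 0.00101j)
  m=-1: 0.07341 + 0.03057j × 0.03134 + 0.07088j = 0.00013 + 0.00616j  (running Σ = 0.12920 + 0.00717j)
  m=0: 0.36119 + 0.00000j × 0.30845 + 0.00000j = 0.11141 + 0.00000j  (running Σ = 0.24061 + 0.00717j)
  m=1: -0.07341 + 0.03057j × -0.03134 + 0.07088j = 0.00013 - 0.00616j  (running Σ = 0.24074 + 0.00101j)
  m=2: -0.24633 + 0.24822j × 0.21088 + 0.23180j = -0.10948 - 0.00476j  (running Σ = 0.13126 - 0.00374j)
  m=3: 0.08768 - 0.21515j × -0.07147 + 0.02383j = -0.00114 + 0.01747j  (running Σ = 0.13012 + 0.01372j)
  m=4: -0.00160 - 0.20953j × -0.03115 + 0.32888j = 0.06896 + 0.00600j  (running Σ = 0.19908 + 0.01973j)
  m=5: 0.17721 + 0.41654j × -0.06133 - 0.03436j = 0.00345 - 0.03163j  (running Σ = 0.20253 - 0.01191j)
  m=6: -0.26970 - 0.26360j × -0.29653 + 0.22251j = 0.13863 + 0.01816j  (running Σ = 0.34116 + 0.00625j)
  m=7: 0.17306 + 0.06899j × -0.01344 - 0.05808j = 0.00168 - 0.01098j  (running Σ = 0.34284 - 0.00473j)
  m=8: -0.05330 + 0.00081j × -0.50456 - 0.09646j = 0.02697 + 0.00473j  (running Σ = 0.36981 - 0.00000j)
Accumulated sum 0.36981 - 0.00000j; after 4π/(2l+1) scaling, 0.27336 - 0.00000j ⇒ P_8 = 0.273363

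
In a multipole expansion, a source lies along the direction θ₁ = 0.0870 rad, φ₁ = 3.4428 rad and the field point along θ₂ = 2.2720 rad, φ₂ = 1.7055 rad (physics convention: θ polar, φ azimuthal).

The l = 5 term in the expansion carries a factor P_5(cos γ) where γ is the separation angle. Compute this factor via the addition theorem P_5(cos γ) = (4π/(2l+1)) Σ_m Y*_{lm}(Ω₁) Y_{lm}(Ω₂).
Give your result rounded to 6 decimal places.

Term-by-term m-sum for l=5 (normalisation 4π/11 = 1.142397):
  [-5]  conj(Y_{5,-5})(Ω₁) = (-0.000000, -0.000002) ; Y_{5,-5}(Ω₂) = (-0.075388, -0.094471) ; Δ = (-0.000000, 0.000000)
  [-4]  conj(Y_{5,-4})(Ω₁) = (0.000030, 0.000078) ; Y_{5,-4}(Ω₂) = (-0.276991, 0.165591) ; Δ = (-0.000021, -0.000017)
  [-3]  conj(Y_{5,-3})(Ω₁) = (-0.001114, -0.001414) ; Y_{5,-3}(Ω₂) = (0.166604, 0.389584) ; Δ = (0.000365, -0.000670)
  [-2]  conj(Y_{5,-2})(Ω₁) = (0.020768, 0.014282) ; Y_{5,-2}(Ω₂) = (0.152963, -0.042236) ; Δ = (0.003780, 0.001307)
  [-1]  conj(Y_{5,-1})(Ω₁) = (-0.207025, -0.064314) ; Y_{5,-1}(Ω₂) = (0.039080, 0.288361) ; Δ = (0.010455, -0.062211)
  [+0]  conj(Y_{5,0})(Ω₁) = (0.883223, -0.000000) ; Y_{5,0}(Ω₂) = (0.243024, 0.000000) ; Δ = (0.214645, 0.000000)
  [+1]  conj(Y_{5,1})(Ω₁) = (0.207025, -0.064314) ; Y_{5,1}(Ω₂) = (-0.039080, 0.288361) ; Δ = (0.010455, 0.062211)
  [+2]  conj(Y_{5,2})(Ω₁) = (0.020768, -0.014282) ; Y_{5,2}(Ω₂) = (0.152963, 0.042236) ; Δ = (0.003780, -0.001307)
  [+3]  conj(Y_{5,3})(Ω₁) = (0.001114, -0.001414) ; Y_{5,3}(Ω₂) = (-0.166604, 0.389584) ; Δ = (0.000365, 0.000670)
  [+4]  conj(Y_{5,4})(Ω₁) = (0.000030, -0.000078) ; Y_{5,4}(Ω₂) = (-0.276991, -0.165591) ; Δ = (-0.000021, 0.000017)
  [+5]  conj(Y_{5,5})(Ω₁) = (0.000000, -0.000002) ; Y_{5,5}(Ω₂) = (0.075388, -0.094471) ; Δ = (-0.000000, -0.000000)
Accumulated sum (0.243803, -0.000000); after 4π/(2l+1) scaling, (0.278520, -0.000000) ⇒ P_5 = 0.278520

0.278520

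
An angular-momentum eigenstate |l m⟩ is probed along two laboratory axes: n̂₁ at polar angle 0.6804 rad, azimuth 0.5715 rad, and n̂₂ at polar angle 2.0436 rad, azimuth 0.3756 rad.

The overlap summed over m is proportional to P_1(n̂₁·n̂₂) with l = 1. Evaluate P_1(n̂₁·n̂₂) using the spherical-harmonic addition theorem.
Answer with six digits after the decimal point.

0.195396

Summing Y*_{l m}(θ₁,φ₁)·Y_{l m}(θ₂,φ₂) over m ∈ [−1, 1]; prefactor 4π/(2·1+1) = 4.188790:
  m=-1: Y*=0.18281 + 0.11756j  Y=0.28615 - 0.11283j  product 0.06558 + 0.01301j
  m=+0: Y*=0.37980 + 0.00000j  Y=-0.22250 + 0.00000j  product -0.08451 + 0.00000j
  m=+1: Y*=-0.18281 + 0.11756j  Y=-0.28615 - 0.11283j  product 0.06558 - 0.01301j
Accumulated sum 0.04665 + 0.00000j; after 4π/(2l+1) scaling, 0.19540 + 0.00000j ⇒ P_1 = 0.195396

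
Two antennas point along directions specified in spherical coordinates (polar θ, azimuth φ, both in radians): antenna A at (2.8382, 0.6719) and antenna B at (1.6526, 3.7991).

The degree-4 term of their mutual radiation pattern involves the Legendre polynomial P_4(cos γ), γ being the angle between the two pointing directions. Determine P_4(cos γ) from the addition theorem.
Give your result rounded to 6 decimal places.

0.204116

Expand P_4 via completeness: Σ_{m} conj(Y_{4,m}) at Ω₁ times Y_{4,m} at Ω₂ —
  m=-4: -0.00317 + 0.00155j × -0.38074 - 0.21375j = 0.00154 + 0.00009j  (running Σ = 0.00154 + 0.00009j)
  m=-3: 0.01371 - 0.02875j × -0.03959 - 0.09319j = -0.00322 - 0.00014j  (running Σ = -0.00169 - 0.00005j)
  m=-2: 0.03612 + 0.15638j × -0.08014 + 0.30645j = -0.05082 - 0.00146j  (running Σ = -0.05250 - 0.00151j)
  m=-1: -0.35631 - 0.28339j × -0.09006 + 0.06954j = 0.05180 + 0.00075j  (running Σ = -0.00071 - 0.00077j)
  m=0: 0.49810 + 0.00000j × 0.29633 + 0.00000j = 0.14760 + 0.00000j  (running Σ = 0.14689 - 0.00077j)
  m=1: 0.35631 - 0.28339j × 0.09006 + 0.06954j = 0.05180 - 0.00075j  (running Σ = 0.19869 - 0.00151j)
  m=2: 0.03612 - 0.15638j × -0.08014 - 0.30645j = -0.05082 + 0.00146j  (running Σ = 0.14787 - 0.00005j)
  m=3: -0.01371 - 0.02875j × 0.03959 - 0.09319j = -0.00322 + 0.00014j  (running Σ = 0.14465 + 0.00009j)
  m=4: -0.00317 - 0.00155j × -0.38074 + 0.21375j = 0.00154 - 0.00009j  (running Σ = 0.14619 + 0.00000j)
Σ over m = 0.14619 + 0.00000j; ×(4π/9) → 0.20412 + 0.00000j. Real part: 0.204116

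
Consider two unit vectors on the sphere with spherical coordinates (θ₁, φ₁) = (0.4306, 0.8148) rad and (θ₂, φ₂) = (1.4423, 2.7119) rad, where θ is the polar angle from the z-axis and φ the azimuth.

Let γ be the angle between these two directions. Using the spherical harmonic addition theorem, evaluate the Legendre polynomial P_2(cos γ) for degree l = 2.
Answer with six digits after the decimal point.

-0.499604

Summing Y*_{l m}(θ₁,φ₁)·Y_{l m}(θ₂,φ₂) over m ∈ [−2, 2]; prefactor 4π/(2·2+1) = 2.513274:
  m=-2: (-0.003955, 0.067187) × (0.248058, 0.287776) = (-0.020316, 0.015528)  (running Σ = (-0.020316, 0.015528))
  m=-1: (0.201028, 0.213211) × (-0.089255, -0.040901) = (-0.009222, -0.027252)  (running Σ = (-0.029538, -0.011724))
  m=0: (0.465925, -0.000000) × (-0.299855, 0.000000) = (-0.139710, 0.000000)  (running Σ = (-0.169248, -0.011724))
  m=1: (-0.201028, 0.213211) × (0.089255, -0.040901) = (-0.009222, 0.027252)  (running Σ = (-0.178470, 0.015528))
  m=2: (-0.003955, -0.067187) × (0.248058, -0.287776) = (-0.020316, -0.015528)  (running Σ = (-0.198786, 0.000000))
Σ over m = (-0.198786, 0.000000); ×(4π/5) → (-0.499604, 0.000000). Real part: -0.499604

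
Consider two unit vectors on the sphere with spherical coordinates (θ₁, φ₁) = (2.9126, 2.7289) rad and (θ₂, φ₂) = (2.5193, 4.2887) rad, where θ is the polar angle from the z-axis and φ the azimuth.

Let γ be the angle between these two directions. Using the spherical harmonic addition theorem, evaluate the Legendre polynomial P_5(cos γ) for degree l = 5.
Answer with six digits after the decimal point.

Expand P_5 via completeness: Σ_{m} conj(Y_{5,m}) at Ω₁ times Y_{5,m} at Ω₂ —
  term(m=-5) = 0.00000 - 0.00001j   from Y*(Ω₁)=0.00013 + 0.00025j, Y(Ω₂)=-0.02667 - 0.01626j
  term(m=-4) = 0.00052 + 0.00002j   from Y*(Ω₁)=0.00030 + 0.00378j, Y(Ω₂)=0.01702 - 0.13662j
  term(m=-3) = -0.00034 + 0.01032j   from Y*(Ω₁)=-0.00996 + 0.02882j, Y(Ω₂)=0.32351 - 0.09998j
  term(m=-2) = -0.07200 - 0.00158j   from Y*(Ω₁)=-0.10645 + 0.11533j, Y(Ω₂)=0.30374 + 0.34393j
  term(m=-1) = 0.00090 - 0.08174j   from Y*(Ω₁)=-0.44042 + 0.19283j, Y(Ω₂)=-0.06990 + 0.15499j
  term(m=+0) = -0.21461 + 0.00000j   from Y*(Ω₁)=-0.60158 + 0.00000j, Y(Ω₂)=0.35675 + 0.00000j
  term(m=+1) = 0.00090 + 0.08174j   from Y*(Ω₁)=0.44042 + 0.19283j, Y(Ω₂)=0.06990 + 0.15499j
  term(m=+2) = -0.07200 + 0.00158j   from Y*(Ω₁)=-0.10645 - 0.11533j, Y(Ω₂)=0.30374 - 0.34393j
  term(m=+3) = -0.00034 - 0.01032j   from Y*(Ω₁)=0.00996 + 0.02882j, Y(Ω₂)=-0.32351 - 0.09998j
  term(m=+4) = 0.00052 - 0.00002j   from Y*(Ω₁)=0.00030 - 0.00378j, Y(Ω₂)=0.01702 + 0.13662j
  term(m=+5) = 0.00000 + 0.00001j   from Y*(Ω₁)=-0.00013 + 0.00025j, Y(Ω₂)=0.02667 - 0.01626j
Accumulated sum -0.35645 - 0.00000j; after 4π/(2l+1) scaling, -0.40721 - 0.00000j ⇒ P_5 = -0.407207

-0.407207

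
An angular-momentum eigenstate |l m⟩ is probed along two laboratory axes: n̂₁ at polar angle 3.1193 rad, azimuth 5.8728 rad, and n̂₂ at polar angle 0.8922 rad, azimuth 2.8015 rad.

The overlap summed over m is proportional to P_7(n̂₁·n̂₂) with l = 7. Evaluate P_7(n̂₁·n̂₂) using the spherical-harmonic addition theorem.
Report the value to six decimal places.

-0.282236

Expand P_7 via completeness: Σ_{m} conj(Y_{7,m}) at Ω₁ times Y_{7,m} at Ω₂ —
  m=-7: (-0.000000, -0.000000) × (0.062732, -0.059736) = (-0.000000, 0.000000)  (running Σ = (-0.000000, 0.000000))
  m=-6: (0.000000, 0.000000) × (-0.118305, 0.233039) = (-0.000000, 0.000000)  (running Σ = (-0.000000, 0.000000))
  m=-5: (-0.000000, -0.000000) × (0.055909, -0.428752) = (-0.000000, 0.000000)  (running Σ = (-0.000000, 0.000000))
  m=-4: (0.000000, 0.000002) × (0.074982, 0.351058) = (-0.000001, 0.000000)  (running Σ = (-0.000001, 0.000000))
  m=-3: (0.000033, -0.000092) × (0.021974, 0.035799) = (0.000004, -0.000001)  (running Σ = (0.000003, -0.000001))
  m=-2: (-0.002538, 0.002725) × (-0.284152, -0.229870) = (0.001348, -0.000191)  (running Σ = (0.001351, -0.000191))
  m=-1: (0.083277, -0.036233) × (0.113127, 0.040029) = (0.010871, -0.000765)  (running Σ = (0.012222, -0.000957))
  m=0: (-1.084960, -0.000000) × (0.333043, 0.000000) = (-0.361339, -0.000000)  (running Σ = (-0.349116, -0.000957))
  m=1: (-0.083277, -0.036233) × (-0.113127, 0.040029) = (0.010871, 0.000765)  (running Σ = (-0.338245, -0.000191))
  m=2: (-0.002538, -0.002725) × (-0.284152, 0.229870) = (0.001348, 0.000191)  (running Σ = (-0.336897, -0.000001))
  m=3: (-0.000033, -0.000092) × (-0.021974, 0.035799) = (0.000004, 0.000001)  (running Σ = (-0.336893, 0.000000))
  m=4: (0.000000, -0.000002) × (0.074982, -0.351058) = (-0.000001, -0.000000)  (running Σ = (-0.336894, 0.000000))
  m=5: (0.000000, -0.000000) × (-0.055909, -0.428752) = (-0.000000, -0.000000)  (running Σ = (-0.336894, 0.000000))
  m=6: (0.000000, -0.000000) × (-0.118305, -0.233039) = (-0.000000, -0.000000)  (running Σ = (-0.336894, 0.000000))
  m=7: (0.000000, -0.000000) × (-0.062732, -0.059736) = (-0.000000, -0.000000)  (running Σ = (-0.336894, 0.000000))
Total Σ_m = (-0.336894, 0.000000). Multiply by 0.837758: (-0.282236, 0.000000). P_7(cos γ) = -0.282236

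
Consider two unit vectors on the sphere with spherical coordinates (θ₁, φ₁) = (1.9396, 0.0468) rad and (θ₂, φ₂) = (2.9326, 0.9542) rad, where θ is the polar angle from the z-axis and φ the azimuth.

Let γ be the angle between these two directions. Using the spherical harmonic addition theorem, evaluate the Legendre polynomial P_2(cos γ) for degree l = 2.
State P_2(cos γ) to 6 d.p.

Term-by-term m-sum for l=2 (normalisation 4π/5 = 2.513274):
  m=-2: +0.334603+0.031411i × -0.005507-0.015689i = -0.001350-0.005423i  (running Σ = -0.001350-0.005423i)
  m=-1: -0.259492-0.012153i × -0.090669+0.127923i = +0.025083-0.032093i  (running Σ = +0.023733-0.037516i)
  m=0: -0.192427-0.000000i × +0.590054+0.000000i = -0.113542-0.000000i  (running Σ = -0.089810-0.037516i)
  m=1: +0.259492-0.012153i × +0.090669+0.127923i = +0.025083+0.032093i  (running Σ = -0.064727-0.005423i)
  m=2: +0.334603-0.031411i × -0.005507+0.015689i = -0.001350+0.005423i  (running Σ = -0.066077+0.000000i)
Total Σ_m = -0.066077+0.000000i. Multiply by 2.513274: -0.166069+0.000000i. P_2(cos γ) = -0.166069

-0.166069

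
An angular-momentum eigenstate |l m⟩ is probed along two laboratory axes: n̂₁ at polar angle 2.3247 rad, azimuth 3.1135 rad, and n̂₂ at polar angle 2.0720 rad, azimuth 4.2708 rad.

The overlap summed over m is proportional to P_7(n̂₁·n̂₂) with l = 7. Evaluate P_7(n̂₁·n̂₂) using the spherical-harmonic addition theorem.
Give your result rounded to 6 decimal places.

Term-by-term m-sum for l=7 (normalisation 4π/15 = 0.837758):
  term(m=-7) = (-0.002671, -0.010588)   from Y*(Ω₁)=(-0.053671, 0.010692), Y(Ω₂)=(0.010066, 0.199281)
  term(m=-6) = (0.062095, -0.048253)   from Y*(Ω₁)=(-0.189532, 0.032253), Y(Ω₂)=(-0.360505, 0.193244)
  term(m=-5) = (0.128834, 0.069829)   from Y*(Ω₁)=(-0.380870, 0.053853), Y(Ω₂)=(-0.306218, -0.226638)
  term(m=-4) = (-0.000009, 0.000111)   from Y*(Ω₁)=(-0.435784, 0.049176), Y(Ω₂)=(0.000049, -0.000248)
  term(m=-3) = (0.048437, -0.016607)   from Y*(Ω₁)=(-0.148138, 0.012514), Y(Ω₂)=(-0.334057, 0.083887)
  term(m=-2) = (-0.031808, -0.034570)   from Y*(Ω₁)=(0.292493, -0.016451), Y(Ω₂)=(-0.101777, -0.123916)
  term(m=-1) = (-0.033364, 0.076035)   from Y*(Ω₁)=(0.292662, -0.008224), Y(Ω₂)=(-0.121206, 0.256400)
  term(m=+0) = (0.042626, 0.000000)   from Y*(Ω₁)=(-0.214208, -0.000000), Y(Ω₂)=(-0.198992, 0.000000)
  term(m=+1) = (-0.033364, -0.076035)   from Y*(Ω₁)=(-0.292662, -0.008224), Y(Ω₂)=(0.121206, 0.256400)
  term(m=+2) = (-0.031808, 0.034570)   from Y*(Ω₁)=(0.292493, 0.016451), Y(Ω₂)=(-0.101777, 0.123916)
  term(m=+3) = (0.048437, 0.016607)   from Y*(Ω₁)=(0.148138, 0.012514), Y(Ω₂)=(0.334057, 0.083887)
  term(m=+4) = (-0.000009, -0.000111)   from Y*(Ω₁)=(-0.435784, -0.049176), Y(Ω₂)=(0.000049, 0.000248)
  term(m=+5) = (0.128834, -0.069829)   from Y*(Ω₁)=(0.380870, 0.053853), Y(Ω₂)=(0.306218, -0.226638)
  term(m=+6) = (0.062095, 0.048253)   from Y*(Ω₁)=(-0.189532, -0.032253), Y(Ω₂)=(-0.360505, -0.193244)
  term(m=+7) = (-0.002671, 0.010588)   from Y*(Ω₁)=(0.053671, 0.010692), Y(Ω₂)=(-0.010066, 0.199281)
Accumulated sum (0.385653, -0.000000); after 4π/(2l+1) scaling, (0.323084, -0.000000) ⇒ P_7 = 0.323084

0.323084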